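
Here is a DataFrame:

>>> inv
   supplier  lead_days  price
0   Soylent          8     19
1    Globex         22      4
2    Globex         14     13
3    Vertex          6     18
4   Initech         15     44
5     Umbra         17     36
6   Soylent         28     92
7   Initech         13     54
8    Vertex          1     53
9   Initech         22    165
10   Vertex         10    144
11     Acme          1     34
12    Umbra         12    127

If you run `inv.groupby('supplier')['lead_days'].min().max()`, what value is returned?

14

group by supplier, min of lead_days:
supplier
Acme        1
Globex     14
Initech    13
Soylent     8
Umbra      12
Vertex      1
Name: lead_days, dtype: int64
Reading off the max of the resulting series, we get 14.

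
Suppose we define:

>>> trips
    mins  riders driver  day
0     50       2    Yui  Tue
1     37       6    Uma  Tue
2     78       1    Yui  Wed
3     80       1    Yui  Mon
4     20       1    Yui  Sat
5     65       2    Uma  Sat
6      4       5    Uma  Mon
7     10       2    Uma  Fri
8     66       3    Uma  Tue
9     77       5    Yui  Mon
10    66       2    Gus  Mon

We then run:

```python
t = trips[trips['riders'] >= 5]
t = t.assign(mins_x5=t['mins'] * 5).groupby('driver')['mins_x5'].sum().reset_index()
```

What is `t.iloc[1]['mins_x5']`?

filter rows where riders >= 5:
   mins  riders driver  day
1    37       6    Uma  Tue
6     4       5    Uma  Mon
9    77       5    Yui  Mon
add column mins_x5 = t['mins'] * 5:
   mins  riders driver  day  mins_x5
1    37       6    Uma  Tue      185
6     4       5    Uma  Mon       20
9    77       5    Yui  Mon      385
group by driver, sum of mins_x5:
driver
Uma    205
Yui    385
Name: mins_x5, dtype: int64
reset_index():
  driver  mins_x5
0    Uma      205
1    Yui      385

385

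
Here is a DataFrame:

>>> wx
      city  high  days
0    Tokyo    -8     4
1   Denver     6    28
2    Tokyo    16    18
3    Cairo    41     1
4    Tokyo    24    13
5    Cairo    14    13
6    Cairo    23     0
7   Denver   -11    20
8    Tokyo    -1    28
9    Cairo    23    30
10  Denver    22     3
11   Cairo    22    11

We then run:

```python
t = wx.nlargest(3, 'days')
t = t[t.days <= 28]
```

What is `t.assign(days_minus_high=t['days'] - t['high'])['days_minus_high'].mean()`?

take 3 rows with largest days:
     city  high  days
9   Cairo    23    30
1  Denver     6    28
8   Tokyo    -1    28
filter rows where days <= 28:
     city  high  days
1  Denver     6    28
8   Tokyo    -1    28
add column days_minus_high = t['days'] - t['high']:
     city  high  days  days_minus_high
1  Denver     6    28               22
8   Tokyo    -1    28               29
Then the mean of column 'days_minus_high': 25.5

25.5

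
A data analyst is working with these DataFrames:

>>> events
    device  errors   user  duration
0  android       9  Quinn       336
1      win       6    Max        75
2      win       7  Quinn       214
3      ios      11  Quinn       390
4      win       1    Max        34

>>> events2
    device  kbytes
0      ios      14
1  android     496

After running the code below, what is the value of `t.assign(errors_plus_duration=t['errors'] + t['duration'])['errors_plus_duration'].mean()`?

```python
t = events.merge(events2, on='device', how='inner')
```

373.0

merge on 'device' (how='inner') → 2 rows:
    device  errors   user  duration  kbytes
0  android       9  Quinn       336     496
1      ios      11  Quinn       390      14
add column errors_plus_duration = t['errors'] + t['duration']:
    device  errors   user  duration  kbytes  errors_plus_duration
0  android       9  Quinn       336     496                   345
1      ios      11  Quinn       390      14                   401
Reading off the mean of column 'errors_plus_duration', we get 373.0.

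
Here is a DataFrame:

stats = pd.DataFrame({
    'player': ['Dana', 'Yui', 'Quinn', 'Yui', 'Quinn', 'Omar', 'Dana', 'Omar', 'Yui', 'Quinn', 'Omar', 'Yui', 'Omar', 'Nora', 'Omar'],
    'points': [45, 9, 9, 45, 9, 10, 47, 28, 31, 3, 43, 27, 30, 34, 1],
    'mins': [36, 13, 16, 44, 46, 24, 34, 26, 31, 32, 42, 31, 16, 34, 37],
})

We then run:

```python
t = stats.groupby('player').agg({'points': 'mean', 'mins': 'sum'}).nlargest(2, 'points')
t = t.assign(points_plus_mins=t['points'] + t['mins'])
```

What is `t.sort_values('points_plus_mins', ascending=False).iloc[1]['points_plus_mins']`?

group by player: mean(points), sum(mins):
        points  mins
player              
Dana      46.0    70
Nora      34.0    34
Omar      22.4   145
Quinn      7.0    94
Yui       28.0   119
take 2 rows with largest points:
        points  mins
player              
Dana      46.0    70
Nora      34.0    34
add column points_plus_mins = t['points'] + t['mins']:
        points  mins  points_plus_mins
player                                
Dana      46.0    70             116.0
Nora      34.0    34              68.0
sort by points_plus_mins descending:
        points  mins  points_plus_mins
player                                
Dana      46.0    70             116.0
Nora      34.0    34              68.0

68.0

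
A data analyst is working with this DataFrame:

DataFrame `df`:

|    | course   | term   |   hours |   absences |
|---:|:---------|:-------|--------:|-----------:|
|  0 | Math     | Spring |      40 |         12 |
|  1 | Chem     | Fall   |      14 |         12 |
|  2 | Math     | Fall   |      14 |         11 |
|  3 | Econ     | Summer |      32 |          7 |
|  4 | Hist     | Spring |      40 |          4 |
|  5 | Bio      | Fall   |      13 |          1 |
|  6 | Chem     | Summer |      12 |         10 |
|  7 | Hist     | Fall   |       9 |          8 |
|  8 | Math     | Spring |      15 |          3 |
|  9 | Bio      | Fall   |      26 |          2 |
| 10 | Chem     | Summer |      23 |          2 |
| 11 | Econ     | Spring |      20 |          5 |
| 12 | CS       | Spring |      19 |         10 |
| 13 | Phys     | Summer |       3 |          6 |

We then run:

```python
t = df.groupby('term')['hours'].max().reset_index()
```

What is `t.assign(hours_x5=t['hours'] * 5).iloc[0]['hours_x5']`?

130

group by term, max of hours:
term
Fall      26
Spring    40
Summer    32
Name: hours, dtype: int64
reset_index():
     term  hours
0    Fall     26
1  Spring     40
2  Summer     32
add column hours_x5 = t['hours'] * 5:
     term  hours  hours_x5
0    Fall     26       130
1  Spring     40       200
2  Summer     32       160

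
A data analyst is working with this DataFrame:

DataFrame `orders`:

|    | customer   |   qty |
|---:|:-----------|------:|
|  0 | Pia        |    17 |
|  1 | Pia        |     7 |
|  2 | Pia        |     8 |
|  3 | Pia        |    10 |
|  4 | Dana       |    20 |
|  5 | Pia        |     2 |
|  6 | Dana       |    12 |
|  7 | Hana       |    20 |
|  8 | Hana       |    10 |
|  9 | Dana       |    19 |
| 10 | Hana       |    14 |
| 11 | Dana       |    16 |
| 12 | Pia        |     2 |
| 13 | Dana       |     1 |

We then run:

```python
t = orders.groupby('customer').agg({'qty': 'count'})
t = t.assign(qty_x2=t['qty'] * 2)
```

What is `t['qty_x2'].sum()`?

group by customer, count of qty:
          qty
customer     
Dana        5
Hana        3
Pia         6
add column qty_x2 = t['qty'] * 2:
          qty  qty_x2
customer             
Dana        5      10
Hana        3       6
Pia         6      12
So sum() = 28.

28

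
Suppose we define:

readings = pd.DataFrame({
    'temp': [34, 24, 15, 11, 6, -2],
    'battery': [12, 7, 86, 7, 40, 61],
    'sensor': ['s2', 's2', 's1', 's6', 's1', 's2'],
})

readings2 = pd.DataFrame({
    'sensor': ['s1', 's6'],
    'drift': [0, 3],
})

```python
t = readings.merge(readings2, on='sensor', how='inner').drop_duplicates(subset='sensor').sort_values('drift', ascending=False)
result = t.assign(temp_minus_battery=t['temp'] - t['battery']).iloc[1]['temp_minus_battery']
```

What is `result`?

merge on 'sensor' (how='inner') → 3 rows:
   temp  battery sensor  drift
0    15       86     s1      0
1    11        7     s6      3
2     6       40     s1      0
drop duplicate sensor (keep=first):
   temp  battery sensor  drift
0    15       86     s1      0
1    11        7     s6      3
sort by drift descending:
   temp  battery sensor  drift
1    11        7     s6      3
0    15       86     s1      0
add column temp_minus_battery = t['temp'] - t['battery']:
   temp  battery sensor  drift  temp_minus_battery
1    11        7     s6      3                   4
0    15       86     s1      0                 -71
So iloc[1]['temp_minus_battery'] = -71.

-71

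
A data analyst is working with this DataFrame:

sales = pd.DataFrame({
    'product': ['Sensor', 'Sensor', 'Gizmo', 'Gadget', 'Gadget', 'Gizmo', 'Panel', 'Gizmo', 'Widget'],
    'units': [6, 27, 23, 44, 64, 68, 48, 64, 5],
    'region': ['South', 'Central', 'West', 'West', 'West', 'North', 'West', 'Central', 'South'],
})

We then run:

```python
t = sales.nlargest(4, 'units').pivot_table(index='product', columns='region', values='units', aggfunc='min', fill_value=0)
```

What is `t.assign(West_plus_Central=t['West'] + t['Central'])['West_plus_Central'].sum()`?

take 4 rows with largest units:
  product  units   region
5   Gizmo     68    North
4  Gadget     64     West
7   Gizmo     64  Central
6   Panel     48     West
pivot: rows=product, cols=region, min(units):
region   Central  North  West
product                      
Gadget         0      0    64
Gizmo         64     68     0
Panel          0      0    48
add column West_plus_Central = t['West'] + t['Central']:
region   Central  North  West  West_plus_Central
product                                         
Gadget         0      0    64                 64
Gizmo         64     68     0                 64
Panel          0      0    48                 48

176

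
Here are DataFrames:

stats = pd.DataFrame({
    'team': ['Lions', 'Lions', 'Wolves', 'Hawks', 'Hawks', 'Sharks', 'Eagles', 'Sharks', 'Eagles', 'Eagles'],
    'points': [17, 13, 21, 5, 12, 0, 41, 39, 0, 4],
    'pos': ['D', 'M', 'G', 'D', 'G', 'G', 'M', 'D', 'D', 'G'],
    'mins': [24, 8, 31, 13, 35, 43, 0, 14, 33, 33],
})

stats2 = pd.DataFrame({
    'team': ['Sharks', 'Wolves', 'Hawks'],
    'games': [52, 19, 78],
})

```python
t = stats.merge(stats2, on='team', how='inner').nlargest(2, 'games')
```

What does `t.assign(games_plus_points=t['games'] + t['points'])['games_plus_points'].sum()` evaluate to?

173

merge on 'team' (how='inner') → 5 rows:
     team  points pos  mins  games
0  Wolves      21   G    31     19
1   Hawks       5   D    13     78
2   Hawks      12   G    35     78
3  Sharks       0   G    43     52
4  Sharks      39   D    14     52
take 2 rows with largest games:
    team  points pos  mins  games
1  Hawks       5   D    13     78
2  Hawks      12   G    35     78
add column games_plus_points = t['games'] + t['points']:
    team  points pos  mins  games  games_plus_points
1  Hawks       5   D    13     78                 83
2  Hawks      12   G    35     78                 90
Then the sum of column 'games_plus_points': 173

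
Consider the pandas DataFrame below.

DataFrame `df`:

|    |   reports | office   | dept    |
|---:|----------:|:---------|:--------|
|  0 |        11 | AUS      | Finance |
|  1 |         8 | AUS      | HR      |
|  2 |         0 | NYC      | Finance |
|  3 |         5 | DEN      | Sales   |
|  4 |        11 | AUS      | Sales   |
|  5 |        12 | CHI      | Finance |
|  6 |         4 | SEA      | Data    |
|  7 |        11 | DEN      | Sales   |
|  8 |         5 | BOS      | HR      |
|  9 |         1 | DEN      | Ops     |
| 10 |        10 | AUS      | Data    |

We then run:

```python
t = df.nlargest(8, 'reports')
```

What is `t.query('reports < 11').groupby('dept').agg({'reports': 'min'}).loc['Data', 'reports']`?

take 8 rows with largest reports:
    reports office     dept
5        12    CHI  Finance
0        11    AUS  Finance
4        11    AUS    Sales
7        11    DEN    Sales
10       10    AUS     Data
1         8    AUS       HR
3         5    DEN    Sales
8         5    BOS       HR
filter rows where reports < 11:
    reports office   dept
10       10    AUS   Data
1         8    AUS     HR
3         5    DEN  Sales
8         5    BOS     HR
group by dept, min of reports:
       reports
dept          
Data        10
HR           5
Sales        5

10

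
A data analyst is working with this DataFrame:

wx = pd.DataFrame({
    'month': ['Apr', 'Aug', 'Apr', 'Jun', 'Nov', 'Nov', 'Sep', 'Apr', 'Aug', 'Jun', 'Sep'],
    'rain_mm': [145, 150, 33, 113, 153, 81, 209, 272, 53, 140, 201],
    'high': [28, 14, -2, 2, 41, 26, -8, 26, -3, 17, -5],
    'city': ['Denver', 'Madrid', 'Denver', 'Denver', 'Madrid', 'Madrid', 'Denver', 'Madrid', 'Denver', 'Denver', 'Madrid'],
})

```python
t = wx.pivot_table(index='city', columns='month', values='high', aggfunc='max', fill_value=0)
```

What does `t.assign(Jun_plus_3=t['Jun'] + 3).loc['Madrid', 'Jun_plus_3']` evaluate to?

pivot: rows=city, cols=month, max(high):
month   Apr  Aug  Jun  Nov  Sep
city                           
Denver   28   -3   17    0   -8
Madrid   26   14    0   41   -5
add column Jun_plus_3 = t['Jun'] + 3:
month   Apr  Aug  Jun  Nov  Sep  Jun_plus_3
city                                       
Denver   28   -3   17    0   -8          20
Madrid   26   14    0   41   -5           3

3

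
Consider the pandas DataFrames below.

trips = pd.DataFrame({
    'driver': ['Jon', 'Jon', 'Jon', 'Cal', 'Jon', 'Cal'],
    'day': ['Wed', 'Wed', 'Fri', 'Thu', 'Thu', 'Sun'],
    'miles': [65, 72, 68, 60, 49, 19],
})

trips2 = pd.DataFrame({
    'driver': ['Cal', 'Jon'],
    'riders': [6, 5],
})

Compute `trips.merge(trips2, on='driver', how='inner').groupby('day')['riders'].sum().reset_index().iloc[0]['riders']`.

5

merge on 'driver' (how='inner') → 6 rows:
  driver  day  miles  riders
0    Jon  Wed     65       5
1    Jon  Wed     72       5
2    Jon  Fri     68       5
3    Cal  Thu     60       6
4    Jon  Thu     49       5
5    Cal  Sun     19       6
group by day, sum of riders:
day
Fri     5
Sun     6
Thu    11
Wed    10
Name: riders, dtype: int64
reset_index():
   day  riders
0  Fri       5
1  Sun       6
2  Thu      11
3  Wed      10
The value at position 0, column 'riders' is 5.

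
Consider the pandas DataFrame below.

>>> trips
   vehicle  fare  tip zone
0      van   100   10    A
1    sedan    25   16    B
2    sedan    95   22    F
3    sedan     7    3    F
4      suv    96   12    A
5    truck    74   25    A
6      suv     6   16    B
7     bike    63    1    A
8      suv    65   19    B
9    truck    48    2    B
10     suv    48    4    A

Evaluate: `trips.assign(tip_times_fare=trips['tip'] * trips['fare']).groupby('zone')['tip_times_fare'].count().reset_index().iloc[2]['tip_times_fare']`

2

add column tip_times_fare = trips['tip'] * trips['fare']:
   vehicle  fare  tip zone  tip_times_fare
0      van   100   10    A            1000
1    sedan    25   16    B             400
2    sedan    95   22    F            2090
3    sedan     7    3    F              21
4      suv    96   12    A            1152
5    truck    74   25    A            1850
6      suv     6   16    B              96
7     bike    63    1    A              63
8      suv    65   19    B            1235
9    truck    48    2    B              96
10     suv    48    4    A             192
group by zone, count of tip_times_fare:
zone
A    5
B    4
F    2
Name: tip_times_fare, dtype: int64
reset_index():
  zone  tip_times_fare
0    A               5
1    B               4
2    F               2
Hence 2.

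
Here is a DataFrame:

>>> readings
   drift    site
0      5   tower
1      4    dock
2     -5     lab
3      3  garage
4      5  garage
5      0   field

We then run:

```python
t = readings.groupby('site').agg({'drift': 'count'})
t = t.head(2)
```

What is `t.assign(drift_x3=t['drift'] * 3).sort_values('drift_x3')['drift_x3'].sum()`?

6

group by site, count of drift:
        drift
site         
dock        1
field       1
garage      2
lab         1
tower       1
take first 2 rows:
       drift
site        
dock       1
field      1
add column drift_x3 = t['drift'] * 3:
       drift  drift_x3
site                  
dock       1         3
field      1         3
sort by drift_x3:
       drift  drift_x3
site                  
dock       1         3
field      1         3
Hence 6.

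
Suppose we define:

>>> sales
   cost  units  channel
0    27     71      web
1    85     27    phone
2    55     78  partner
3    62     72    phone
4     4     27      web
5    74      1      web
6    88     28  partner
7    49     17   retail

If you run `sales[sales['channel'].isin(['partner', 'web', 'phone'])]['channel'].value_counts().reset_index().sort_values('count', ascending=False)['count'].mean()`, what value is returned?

filter rows where channel in ['partner', 'web', 'phone']:
   cost  units  channel
0    27     71      web
1    85     27    phone
2    55     78  partner
3    62     72    phone
4     4     27      web
5    74      1      web
6    88     28  partner
value_counts of channel:
channel
web        3
phone      2
partner    2
Name: count, dtype: int64
reset_index():
   channel  count
0      web      3
1    phone      2
2  partner      2
sort by count descending:
   channel  count
0      web      3
1    phone      2
2  partner      2
Then the mean of column 'count': 2.33333333333

2.33333333333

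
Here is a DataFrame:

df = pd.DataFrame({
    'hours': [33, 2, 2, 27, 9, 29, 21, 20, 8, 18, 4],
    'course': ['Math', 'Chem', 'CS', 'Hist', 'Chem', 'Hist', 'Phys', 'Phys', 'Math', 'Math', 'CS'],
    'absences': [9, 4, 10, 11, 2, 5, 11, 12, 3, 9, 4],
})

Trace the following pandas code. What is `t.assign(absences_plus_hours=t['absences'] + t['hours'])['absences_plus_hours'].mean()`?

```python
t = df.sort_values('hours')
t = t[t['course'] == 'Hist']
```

sort by hours:
    hours course  absences
1       2   Chem         4
2       2     CS        10
10      4     CS         4
8       8   Math         3
4       9   Chem         2
9      18   Math         9
7      20   Phys        12
6      21   Phys        11
3      27   Hist        11
5      29   Hist         5
0      33   Math         9
filter rows where course == 'Hist':
   hours course  absences
3     27   Hist        11
5     29   Hist         5
add column absences_plus_hours = t['absences'] + t['hours']:
   hours course  absences  absences_plus_hours
3     27   Hist        11                   38
5     29   Hist         5                   34
mean of column 'absences_plus_hours' → 36.0

36.0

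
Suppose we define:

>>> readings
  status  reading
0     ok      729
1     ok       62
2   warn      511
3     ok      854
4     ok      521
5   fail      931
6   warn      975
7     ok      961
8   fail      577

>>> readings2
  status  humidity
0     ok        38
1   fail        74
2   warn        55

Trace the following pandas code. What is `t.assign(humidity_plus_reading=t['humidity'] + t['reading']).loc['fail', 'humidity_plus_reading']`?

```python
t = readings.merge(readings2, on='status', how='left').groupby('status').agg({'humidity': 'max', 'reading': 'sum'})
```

1582

merge on 'status' (how='left') → 9 rows:
  status  reading  humidity
0     ok      729        38
1     ok       62        38
2   warn      511        55
3     ok      854        38
4     ok      521        38
5   fail      931        74
6   warn      975        55
7     ok      961        38
8   fail      577        74
group by status: max(humidity), sum(reading):
        humidity  reading
status                   
fail          74     1508
ok            38     3127
warn          55     1486
add column humidity_plus_reading = t['humidity'] + t['reading']:
        humidity  reading  humidity_plus_reading
status                                          
fail          74     1508                   1582
ok            38     3127                   3165
warn          55     1486                   1541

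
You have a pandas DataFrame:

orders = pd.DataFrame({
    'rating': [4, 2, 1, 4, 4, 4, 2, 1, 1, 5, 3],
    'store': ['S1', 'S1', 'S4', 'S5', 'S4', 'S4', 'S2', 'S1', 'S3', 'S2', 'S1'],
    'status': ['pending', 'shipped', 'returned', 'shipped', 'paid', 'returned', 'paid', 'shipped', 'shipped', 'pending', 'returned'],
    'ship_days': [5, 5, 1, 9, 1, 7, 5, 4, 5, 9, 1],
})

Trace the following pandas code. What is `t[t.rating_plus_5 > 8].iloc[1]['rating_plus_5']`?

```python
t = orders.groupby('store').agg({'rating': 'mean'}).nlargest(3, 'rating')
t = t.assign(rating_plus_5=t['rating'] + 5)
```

8.5

group by store, mean of rating:
       rating
store        
S1        2.5
S2        3.5
S3        1.0
S4        3.0
S5        4.0
take 3 rows with largest rating:
       rating
store        
S5        4.0
S2        3.5
S4        3.0
add column rating_plus_5 = t['rating'] + 5:
       rating  rating_plus_5
store                       
S5        4.0            9.0
S2        3.5            8.5
S4        3.0            8.0
filter rows where rating_plus_5 > 8:
       rating  rating_plus_5
store                       
S5        4.0            9.0
S2        3.5            8.5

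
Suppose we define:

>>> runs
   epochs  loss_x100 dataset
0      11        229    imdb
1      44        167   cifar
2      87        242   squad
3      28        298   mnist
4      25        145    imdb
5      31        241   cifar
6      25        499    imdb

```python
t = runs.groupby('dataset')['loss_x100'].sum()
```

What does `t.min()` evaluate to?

242

group by dataset, sum of loss_x100:
dataset
cifar    408
imdb     873
mnist    298
squad    242
Name: loss_x100, dtype: int64
So min() = 242.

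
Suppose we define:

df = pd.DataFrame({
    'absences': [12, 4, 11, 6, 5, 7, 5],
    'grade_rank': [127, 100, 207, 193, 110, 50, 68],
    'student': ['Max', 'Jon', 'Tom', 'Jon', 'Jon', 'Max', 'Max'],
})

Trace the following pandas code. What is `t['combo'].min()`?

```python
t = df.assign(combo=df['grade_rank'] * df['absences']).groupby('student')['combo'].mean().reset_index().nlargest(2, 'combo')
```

add column combo = df['grade_rank'] * df['absences']:
   absences  grade_rank student  combo
0        12         127     Max   1524
1         4         100     Jon    400
2        11         207     Tom   2277
3         6         193     Jon   1158
4         5         110     Jon    550
5         7          50     Max    350
6         5          68     Max    340
group by student, mean of combo:
student
Jon     702.666667
Max     738.000000
Tom    2277.000000
Name: combo, dtype: float64
reset_index():
  student        combo
0     Jon   702.666667
1     Max   738.000000
2     Tom  2277.000000
take 2 rows with largest combo:
  student   combo
2     Tom  2277.0
1     Max   738.0
Then the min of column 'combo': 738.0

738.0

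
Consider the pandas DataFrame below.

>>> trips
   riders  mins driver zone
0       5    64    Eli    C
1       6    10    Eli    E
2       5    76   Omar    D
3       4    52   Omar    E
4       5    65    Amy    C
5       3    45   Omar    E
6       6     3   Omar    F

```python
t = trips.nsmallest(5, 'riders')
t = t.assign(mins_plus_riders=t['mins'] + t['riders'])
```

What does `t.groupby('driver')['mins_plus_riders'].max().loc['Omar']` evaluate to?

take 5 rows with smallest riders:
   riders  mins driver zone
5       3    45   Omar    E
3       4    52   Omar    E
0       5    64    Eli    C
2       5    76   Omar    D
4       5    65    Amy    C
add column mins_plus_riders = t['mins'] + t['riders']:
   riders  mins driver zone  mins_plus_riders
5       3    45   Omar    E                48
3       4    52   Omar    E                56
0       5    64    Eli    C                69
2       5    76   Omar    D                81
4       5    65    Amy    C                70
group by driver, max of mins_plus_riders:
driver
Amy     70
Eli     69
Omar    81
Name: mins_plus_riders, dtype: int64
So loc['Omar'] = 81.

81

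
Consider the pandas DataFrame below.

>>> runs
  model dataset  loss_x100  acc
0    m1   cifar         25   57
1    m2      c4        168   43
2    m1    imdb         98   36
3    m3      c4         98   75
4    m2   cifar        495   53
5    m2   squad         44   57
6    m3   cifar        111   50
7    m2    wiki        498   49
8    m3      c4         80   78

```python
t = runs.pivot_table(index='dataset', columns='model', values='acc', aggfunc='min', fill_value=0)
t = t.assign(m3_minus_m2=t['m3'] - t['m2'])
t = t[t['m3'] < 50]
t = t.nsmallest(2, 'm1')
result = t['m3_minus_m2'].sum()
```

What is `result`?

-106

pivot: rows=dataset, cols=model, min(acc):
model    m1  m2  m3
dataset            
c4        0  43  75
cifar    57  53  50
imdb     36   0   0
squad     0  57   0
wiki      0  49   0
add column m3_minus_m2 = t['m3'] - t['m2']:
model    m1  m2  m3  m3_minus_m2
dataset                         
c4        0  43  75           32
cifar    57  53  50           -3
imdb     36   0   0            0
squad     0  57   0          -57
wiki      0  49   0          -49
filter rows where m3 < 50:
model    m1  m2  m3  m3_minus_m2
dataset                         
imdb     36   0   0            0
squad     0  57   0          -57
wiki      0  49   0          -49
take 2 rows with smallest m1:
model    m1  m2  m3  m3_minus_m2
dataset                         
squad     0  57   0          -57
wiki      0  49   0          -49
Hence -106.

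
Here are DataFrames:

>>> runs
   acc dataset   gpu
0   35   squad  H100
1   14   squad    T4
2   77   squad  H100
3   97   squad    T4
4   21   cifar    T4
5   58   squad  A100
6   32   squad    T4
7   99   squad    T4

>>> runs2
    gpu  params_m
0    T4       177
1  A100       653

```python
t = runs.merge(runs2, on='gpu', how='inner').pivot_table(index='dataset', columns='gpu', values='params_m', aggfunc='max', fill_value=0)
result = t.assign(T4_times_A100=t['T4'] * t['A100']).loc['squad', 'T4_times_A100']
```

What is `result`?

115581

merge on 'gpu' (how='inner') → 6 rows:
   acc dataset   gpu  params_m
0   14   squad    T4       177
1   97   squad    T4       177
2   21   cifar    T4       177
3   58   squad  A100       653
4   32   squad    T4       177
5   99   squad    T4       177
pivot: rows=dataset, cols=gpu, max(params_m):
gpu      A100   T4
dataset           
cifar       0  177
squad     653  177
add column T4_times_A100 = t['T4'] * t['A100']:
gpu      A100   T4  T4_times_A100
dataset                          
cifar       0  177              0
squad     653  177         115581
Hence 115581.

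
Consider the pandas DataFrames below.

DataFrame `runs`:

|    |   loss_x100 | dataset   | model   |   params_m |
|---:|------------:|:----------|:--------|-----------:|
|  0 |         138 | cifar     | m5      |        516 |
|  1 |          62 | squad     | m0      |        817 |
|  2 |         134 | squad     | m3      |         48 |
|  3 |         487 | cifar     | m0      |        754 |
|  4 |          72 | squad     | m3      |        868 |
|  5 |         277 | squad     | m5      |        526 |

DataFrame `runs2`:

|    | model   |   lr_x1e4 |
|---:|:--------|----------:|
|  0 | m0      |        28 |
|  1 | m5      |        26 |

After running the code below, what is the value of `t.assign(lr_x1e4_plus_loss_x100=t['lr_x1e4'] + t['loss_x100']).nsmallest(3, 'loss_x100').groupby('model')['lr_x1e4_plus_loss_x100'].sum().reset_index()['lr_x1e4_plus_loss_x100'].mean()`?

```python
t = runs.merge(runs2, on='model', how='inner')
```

278.5

merge on 'model' (how='inner') → 4 rows:
   loss_x100 dataset model  params_m  lr_x1e4
0        138   cifar    m5       516       26
1         62   squad    m0       817       28
2        487   cifar    m0       754       28
3        277   squad    m5       526       26
add column lr_x1e4_plus_loss_x100 = t['lr_x1e4'] + t['loss_x100']:
   loss_x100 dataset model  params_m  lr_x1e4  lr_x1e4_plus_loss_x100
0        138   cifar    m5       516       26                     164
1         62   squad    m0       817       28                      90
2        487   cifar    m0       754       28                     515
3        277   squad    m5       526       26                     303
take 3 rows with smallest loss_x100:
   loss_x100 dataset model  params_m  lr_x1e4  lr_x1e4_plus_loss_x100
1         62   squad    m0       817       28                      90
0        138   cifar    m5       516       26                     164
3        277   squad    m5       526       26                     303
group by model, sum of lr_x1e4_plus_loss_x100:
model
m0     90
m5    467
Name: lr_x1e4_plus_loss_x100, dtype: int64
reset_index():
  model  lr_x1e4_plus_loss_x100
0    m0                      90
1    m5                     467
Hence 278.5.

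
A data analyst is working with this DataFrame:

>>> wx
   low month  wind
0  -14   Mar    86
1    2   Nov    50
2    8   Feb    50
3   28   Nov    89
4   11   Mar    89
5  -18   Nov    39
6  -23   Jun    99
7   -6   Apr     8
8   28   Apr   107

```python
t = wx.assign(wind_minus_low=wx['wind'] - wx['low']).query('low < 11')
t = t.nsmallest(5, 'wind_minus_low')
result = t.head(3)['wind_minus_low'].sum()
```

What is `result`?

add column wind_minus_low = wx['wind'] - wx['low']:
   low month  wind  wind_minus_low
0  -14   Mar    86             100
1    2   Nov    50              48
2    8   Feb    50              42
3   28   Nov    89              61
4   11   Mar    89              78
5  -18   Nov    39              57
6  -23   Jun    99             122
7   -6   Apr     8              14
8   28   Apr   107              79
filter rows where low < 11:
   low month  wind  wind_minus_low
0  -14   Mar    86             100
1    2   Nov    50              48
2    8   Feb    50              42
5  -18   Nov    39              57
6  -23   Jun    99             122
7   -6   Apr     8              14
take 5 rows with smallest wind_minus_low:
   low month  wind  wind_minus_low
7   -6   Apr     8              14
2    8   Feb    50              42
1    2   Nov    50              48
5  -18   Nov    39              57
0  -14   Mar    86             100
take first 3 rows:
   low month  wind  wind_minus_low
7   -6   Apr     8              14
2    8   Feb    50              42
1    2   Nov    50              48
Then the sum of column 'wind_minus_low': 104

104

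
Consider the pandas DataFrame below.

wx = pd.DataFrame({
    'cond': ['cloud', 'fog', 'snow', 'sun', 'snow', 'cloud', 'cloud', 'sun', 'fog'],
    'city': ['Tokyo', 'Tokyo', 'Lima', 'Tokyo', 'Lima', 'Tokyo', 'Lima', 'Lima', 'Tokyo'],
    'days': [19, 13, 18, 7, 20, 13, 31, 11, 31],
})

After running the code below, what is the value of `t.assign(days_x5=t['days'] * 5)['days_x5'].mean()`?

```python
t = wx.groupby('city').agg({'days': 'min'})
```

45.0

group by city, min of days:
       days
city       
Lima     11
Tokyo     7
add column days_x5 = t['days'] * 5:
       days  days_x5
city                
Lima     11       55
Tokyo     7       35
Taking the mean of column 'days_x5' gives 45.0.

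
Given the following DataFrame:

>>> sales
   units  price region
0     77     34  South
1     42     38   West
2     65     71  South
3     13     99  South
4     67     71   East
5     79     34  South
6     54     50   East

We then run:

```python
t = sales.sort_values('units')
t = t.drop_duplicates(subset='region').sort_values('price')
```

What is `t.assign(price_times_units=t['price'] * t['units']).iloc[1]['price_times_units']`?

2700

sort by units:
   units  price region
3     13     99  South
1     42     38   West
6     54     50   East
2     65     71  South
4     67     71   East
0     77     34  South
5     79     34  South
drop duplicate region (keep=first):
   units  price region
3     13     99  South
1     42     38   West
6     54     50   East
sort by price:
   units  price region
1     42     38   West
6     54     50   East
3     13     99  South
add column price_times_units = t['price'] * t['units']:
   units  price region  price_times_units
1     42     38   West               1596
6     54     50   East               2700
3     13     99  South               1287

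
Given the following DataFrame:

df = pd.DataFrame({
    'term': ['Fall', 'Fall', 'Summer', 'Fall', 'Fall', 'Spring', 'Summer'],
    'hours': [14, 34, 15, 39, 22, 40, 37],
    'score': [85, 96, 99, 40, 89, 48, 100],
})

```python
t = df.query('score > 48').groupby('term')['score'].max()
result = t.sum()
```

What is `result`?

filter rows where score > 48:
     term  hours  score
0    Fall     14     85
1    Fall     34     96
2  Summer     15     99
4    Fall     22     89
6  Summer     37    100
group by term, max of score:
term
Fall       96
Summer    100
Name: score, dtype: int64
Hence 196.

196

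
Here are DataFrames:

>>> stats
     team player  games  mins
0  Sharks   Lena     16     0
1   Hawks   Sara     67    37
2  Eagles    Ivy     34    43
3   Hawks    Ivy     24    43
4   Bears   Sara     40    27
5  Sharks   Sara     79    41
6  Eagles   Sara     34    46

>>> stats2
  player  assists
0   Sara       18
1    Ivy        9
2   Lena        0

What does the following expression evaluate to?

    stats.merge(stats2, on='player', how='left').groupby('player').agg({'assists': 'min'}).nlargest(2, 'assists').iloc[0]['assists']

18

merge on 'player' (how='left') → 7 rows:
     team player  games  mins  assists
0  Sharks   Lena     16     0        0
1   Hawks   Sara     67    37       18
2  Eagles    Ivy     34    43        9
3   Hawks    Ivy     24    43        9
4   Bears   Sara     40    27       18
5  Sharks   Sara     79    41       18
6  Eagles   Sara     34    46       18
group by player, min of assists:
        assists
player         
Ivy           9
Lena          0
Sara         18
take 2 rows with largest assists:
        assists
player         
Sara         18
Ivy           9
So iloc[0]['assists'] = 18.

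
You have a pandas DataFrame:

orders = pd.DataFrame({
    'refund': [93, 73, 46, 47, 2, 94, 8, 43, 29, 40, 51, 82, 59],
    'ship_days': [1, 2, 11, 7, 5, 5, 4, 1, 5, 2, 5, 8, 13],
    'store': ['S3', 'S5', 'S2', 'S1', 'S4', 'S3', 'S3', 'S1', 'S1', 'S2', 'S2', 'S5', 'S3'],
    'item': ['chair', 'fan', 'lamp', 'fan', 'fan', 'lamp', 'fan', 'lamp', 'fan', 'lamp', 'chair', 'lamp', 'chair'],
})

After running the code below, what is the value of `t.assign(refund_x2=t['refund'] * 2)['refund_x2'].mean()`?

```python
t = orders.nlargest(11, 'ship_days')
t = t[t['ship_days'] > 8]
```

105.0

take 11 rows with largest ship_days:
    refund  ship_days store   item
12      59         13    S3  chair
2       46         11    S2   lamp
11      82          8    S5   lamp
3       47          7    S1    fan
4        2          5    S4    fan
5       94          5    S3   lamp
8       29          5    S1    fan
10      51          5    S2  chair
6        8          4    S3    fan
1       73          2    S5    fan
9       40          2    S2   lamp
filter rows where ship_days > 8:
    refund  ship_days store   item
12      59         13    S3  chair
2       46         11    S2   lamp
add column refund_x2 = t['refund'] * 2:
    refund  ship_days store   item  refund_x2
12      59         13    S3  chair        118
2       46         11    S2   lamp         92
Finally, mean of column 'refund_x2' = 105.0.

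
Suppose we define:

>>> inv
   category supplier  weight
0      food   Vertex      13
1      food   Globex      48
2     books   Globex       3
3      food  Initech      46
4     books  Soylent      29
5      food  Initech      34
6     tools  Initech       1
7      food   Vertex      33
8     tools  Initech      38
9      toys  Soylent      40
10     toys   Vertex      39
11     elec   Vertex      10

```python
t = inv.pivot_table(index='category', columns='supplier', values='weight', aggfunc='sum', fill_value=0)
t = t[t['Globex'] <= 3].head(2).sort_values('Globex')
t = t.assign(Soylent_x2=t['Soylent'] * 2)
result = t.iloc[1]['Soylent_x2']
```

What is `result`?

pivot: rows=category, cols=supplier, sum(weight):
supplier  Globex  Initech  Soylent  Vertex
category                                  
books          3        0       29       0
elec           0        0        0      10
food          48       80        0      46
tools          0       39        0       0
toys           0        0       40      39
filter rows where Globex <= 3:
supplier  Globex  Initech  Soylent  Vertex
category                                  
books          3        0       29       0
elec           0        0        0      10
tools          0       39        0       0
toys           0        0       40      39
take first 2 rows:
supplier  Globex  Initech  Soylent  Vertex
category                                  
books          3        0       29       0
elec           0        0        0      10
sort by Globex:
supplier  Globex  Initech  Soylent  Vertex
category                                  
elec           0        0        0      10
books          3        0       29       0
add column Soylent_x2 = t['Soylent'] * 2:
supplier  Globex  Initech  Soylent  Vertex  Soylent_x2
category                                              
elec           0        0        0      10           0
books          3        0       29       0          58
Taking the value at position 1, column 'Soylent_x2' gives 58.

58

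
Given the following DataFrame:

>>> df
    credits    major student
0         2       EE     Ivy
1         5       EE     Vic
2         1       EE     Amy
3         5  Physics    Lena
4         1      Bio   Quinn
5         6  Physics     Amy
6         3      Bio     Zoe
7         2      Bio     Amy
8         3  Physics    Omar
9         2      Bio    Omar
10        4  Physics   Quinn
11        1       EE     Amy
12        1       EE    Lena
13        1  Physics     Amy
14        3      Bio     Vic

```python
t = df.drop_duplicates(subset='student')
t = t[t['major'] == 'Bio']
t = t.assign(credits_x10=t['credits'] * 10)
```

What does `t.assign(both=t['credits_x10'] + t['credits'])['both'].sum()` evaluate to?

drop duplicate student (keep=first):
   credits    major student
0        2       EE     Ivy
1        5       EE     Vic
2        1       EE     Amy
3        5  Physics    Lena
4        1      Bio   Quinn
6        3      Bio     Zoe
8        3  Physics    Omar
filter rows where major == 'Bio':
   credits major student
4        1   Bio   Quinn
6        3   Bio     Zoe
add column credits_x10 = t['credits'] * 10:
   credits major student  credits_x10
4        1   Bio   Quinn           10
6        3   Bio     Zoe           30
add column both = t['credits_x10'] + t['credits']:
   credits major student  credits_x10  both
4        1   Bio   Quinn           10    11
6        3   Bio     Zoe           30    33
sum of column 'both' → 44

44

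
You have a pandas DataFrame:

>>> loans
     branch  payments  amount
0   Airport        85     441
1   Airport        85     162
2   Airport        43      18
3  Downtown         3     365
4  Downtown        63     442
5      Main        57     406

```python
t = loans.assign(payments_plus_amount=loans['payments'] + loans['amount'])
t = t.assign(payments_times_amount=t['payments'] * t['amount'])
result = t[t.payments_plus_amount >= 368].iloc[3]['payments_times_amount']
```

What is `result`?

add column payments_plus_amount = loans['payments'] + loans['amount']:
     branch  payments  amount  payments_plus_amount
0   Airport        85     441                   526
1   Airport        85     162                   247
2   Airport        43      18                    61
3  Downtown         3     365                   368
4  Downtown        63     442                   505
5      Main        57     406                   463
add column payments_times_amount = t['payments'] * t['amount']:
     branch  payments  amount  payments_plus_amount  payments_times_amount
0   Airport        85     441                   526                  37485
1   Airport        85     162                   247                  13770
2   Airport        43      18                    61                    774
3  Downtown         3     365                   368                   1095
4  Downtown        63     442                   505                  27846
5      Main        57     406                   463                  23142
filter rows where payments_plus_amount >= 368:
     branch  payments  amount  payments_plus_amount  payments_times_amount
0   Airport        85     441                   526                  37485
3  Downtown         3     365                   368                   1095
4  Downtown        63     442                   505                  27846
5      Main        57     406                   463                  23142
Taking the value at position 3, column 'payments_times_amount' gives 23142.

23142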